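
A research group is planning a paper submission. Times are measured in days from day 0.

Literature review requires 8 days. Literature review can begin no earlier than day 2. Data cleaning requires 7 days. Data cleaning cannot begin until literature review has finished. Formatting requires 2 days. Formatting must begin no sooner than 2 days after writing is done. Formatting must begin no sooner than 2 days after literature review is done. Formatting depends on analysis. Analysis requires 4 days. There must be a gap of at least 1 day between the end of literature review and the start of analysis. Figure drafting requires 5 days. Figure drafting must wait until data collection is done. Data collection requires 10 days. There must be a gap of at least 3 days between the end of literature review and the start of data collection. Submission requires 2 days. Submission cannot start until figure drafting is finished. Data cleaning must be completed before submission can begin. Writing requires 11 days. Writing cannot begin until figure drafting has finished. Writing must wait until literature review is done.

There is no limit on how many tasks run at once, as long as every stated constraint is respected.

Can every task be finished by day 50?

After its own release at day 2, literature review can start at day 2 and finishes at day 10.
Analysis waits on literature review (finishes day 10, plus 1-day gap → day 11), so it starts at day 11 and finishes at 11 + 4 = day 15.
After literature review (finishes day 10), data cleaning can start at day 10 and finishes at day 17.
After literature review (finishes day 10, plus 3-day gap → day 13), data collection can start at day 13 and finishes at day 23.
Figure drafting waits on data collection (finishes day 23), so it starts at day 23 and finishes at 23 + 5 = day 28.
For submission: figure drafting (finishes day 28); data cleaning (finishes day 17). Taking the maximum gives a start of day 28, and it finishes at 28 + 2 = day 30.
Writing has to wait for figure drafting (finishes day 28); literature review (finishes day 10). The latest of these is day 28, so writing runs day 28 to 28 + 11 = day 39.
Formatting has to wait for writing (finishes day 39, plus 2-day gap → day 41); literature review (finishes day 10, plus 2-day gap → day 12); analysis (finishes day 15). The latest of these is day 41, so formatting runs day 41 to 41 + 2 = day 43.
Every task is finished by day 43, which is no later than the deadline of 50, so the schedule is feasible.

Yes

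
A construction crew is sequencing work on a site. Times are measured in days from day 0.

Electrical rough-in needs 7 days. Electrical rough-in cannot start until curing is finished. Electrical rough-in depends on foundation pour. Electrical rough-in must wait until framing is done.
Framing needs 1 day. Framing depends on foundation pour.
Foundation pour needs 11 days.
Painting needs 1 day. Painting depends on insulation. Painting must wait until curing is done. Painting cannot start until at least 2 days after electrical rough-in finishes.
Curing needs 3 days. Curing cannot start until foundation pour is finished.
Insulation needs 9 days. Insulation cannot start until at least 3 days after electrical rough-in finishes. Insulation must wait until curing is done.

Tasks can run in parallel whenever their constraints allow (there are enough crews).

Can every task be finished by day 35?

Nothing blocks foundation pour, so it runs from day 0 to day 11.
Framing cannot begin until foundation pour (finishes day 11). It runs from day 11 to 11 + 1 = day 12.
Curing waits on foundation pour (finishes day 11), so it starts at day 11 and finishes at 11 + 3 = day 14.
For electrical rough-in: curing (finishes day 14); foundation pour (finishes day 11); framing (finishes day 12). Taking the maximum gives a start of day 14, and it finishes at 14 + 7 = day 21.
Insulation has to wait for electrical rough-in (finishes day 21, plus 3-day gap → day 24); curing (finishes day 14). The latest of these is day 24, so insulation runs day 24 to 24 + 9 = day 33.
Painting has to wait for insulation (finishes day 33); curing (finishes day 14); electrical rough-in (finishes day 21, plus 2-day gap → day 23). The latest of these is day 33, so painting runs day 33 to 33 + 1 = day 34.
Every task is finished by day 34, which is no later than the deadline of 35, so the schedule is feasible.

Yes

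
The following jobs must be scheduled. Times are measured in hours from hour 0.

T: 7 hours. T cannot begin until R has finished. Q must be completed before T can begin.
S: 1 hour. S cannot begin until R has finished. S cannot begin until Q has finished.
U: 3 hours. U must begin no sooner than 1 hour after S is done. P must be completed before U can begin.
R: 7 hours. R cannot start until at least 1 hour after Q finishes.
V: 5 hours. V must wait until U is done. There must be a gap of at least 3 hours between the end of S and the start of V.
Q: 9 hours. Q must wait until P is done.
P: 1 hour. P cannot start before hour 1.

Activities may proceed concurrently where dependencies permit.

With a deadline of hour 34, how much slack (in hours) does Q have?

5

P waits on its own release at hour 1, so it starts at hour 1 and finishes at 1 + 1 = hour 2.
Q cannot begin until P (finishes hour 2). It runs from hour 2 to 2 + 9 = hour 11.

Working backward from the deadline:
V has no dependents, so it just needs to finish by hour 34. Starting by 34 − 5 = hour 29 achieves that.
U has to be done before V (must start by hour 29). That means finishing by hour 29, i.e. starting by 29 − 3 = hour 26.
S must finish in time for U (must start by hour 26, minus 1-hour gap → hour 25); V (must start by hour 29, minus 3-hour gap → hour 26). The tightest is hour 25, so S must start by 25 − 1 = hour 24.
T must finish by hour 34; it takes 7 hours, so it must start by 34 − 7 = hour 27.
For R: S (must start by hour 24); T (must start by hour 27). The most restrictive is hour 24; with a 7-hour duration, R must start by hour 17.
Q has several dependents: R (must start by hour 17, minus 1-hour gap → hour 16); S (must start by hour 24); T (must start by hour 27). The earliest of those limits is hour 16, so Q must start by 16 − 9 = hour 7.
So Q can start as early as hour 2 and as late as hour 7, giving 7 − 2 = 5 hours of slack.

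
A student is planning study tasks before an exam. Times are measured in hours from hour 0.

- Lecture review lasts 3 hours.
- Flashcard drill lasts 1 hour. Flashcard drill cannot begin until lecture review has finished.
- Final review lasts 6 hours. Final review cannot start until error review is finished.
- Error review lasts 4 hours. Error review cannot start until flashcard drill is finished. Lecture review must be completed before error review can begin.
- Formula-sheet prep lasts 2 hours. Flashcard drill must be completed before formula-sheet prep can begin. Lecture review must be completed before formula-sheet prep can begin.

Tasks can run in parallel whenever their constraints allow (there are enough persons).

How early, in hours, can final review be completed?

14

Nothing blocks lecture review, so it runs from hour 0 to hour 3.
Flashcard drill waits on lecture review (finishes hour 3), so it starts at hour 3 and finishes at 3 + 1 = hour 4.
Error review has to wait for flashcard drill (finishes hour 4); lecture review (finishes hour 3). The latest of these is hour 4, so error review runs hour 4 to 4 + 4 = hour 8.
After error review (finishes hour 8), final review can start at hour 8 and finishes at hour 14.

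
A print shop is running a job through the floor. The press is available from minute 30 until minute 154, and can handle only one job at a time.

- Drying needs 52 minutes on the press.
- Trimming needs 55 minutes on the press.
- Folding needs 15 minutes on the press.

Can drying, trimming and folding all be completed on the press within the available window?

The press window is 154 − 30 = 124 minutes.
Running back to back, the jobs need 52 + 55 + 15 = 122 minutes on the press.
Since 122 ≤ 124, they fit within the window.

Yes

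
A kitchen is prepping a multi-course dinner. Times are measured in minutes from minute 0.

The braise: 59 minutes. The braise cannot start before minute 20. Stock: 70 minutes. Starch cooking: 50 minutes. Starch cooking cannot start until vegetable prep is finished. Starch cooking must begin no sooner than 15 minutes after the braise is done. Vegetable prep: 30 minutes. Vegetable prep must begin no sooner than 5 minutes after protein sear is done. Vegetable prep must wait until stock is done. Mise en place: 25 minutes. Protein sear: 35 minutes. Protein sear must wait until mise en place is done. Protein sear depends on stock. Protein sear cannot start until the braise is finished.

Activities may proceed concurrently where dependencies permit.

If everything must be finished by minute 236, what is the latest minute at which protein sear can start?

Nothing follows starch cooking; the deadline of minute 236 is its only limit. It must start by 236 − 50 = minute 186.
Vegetable prep must finish before starch cooking (must start by minute 186). With a 30-minute duration, vegetable prep must start by 186 − 30 = minute 156.
Protein sear must finish before vegetable prep (must start by minute 156, minus 5-minute gap → minute 151). With a 35-minute duration, protein sear must start by 151 − 35 = minute 116.

116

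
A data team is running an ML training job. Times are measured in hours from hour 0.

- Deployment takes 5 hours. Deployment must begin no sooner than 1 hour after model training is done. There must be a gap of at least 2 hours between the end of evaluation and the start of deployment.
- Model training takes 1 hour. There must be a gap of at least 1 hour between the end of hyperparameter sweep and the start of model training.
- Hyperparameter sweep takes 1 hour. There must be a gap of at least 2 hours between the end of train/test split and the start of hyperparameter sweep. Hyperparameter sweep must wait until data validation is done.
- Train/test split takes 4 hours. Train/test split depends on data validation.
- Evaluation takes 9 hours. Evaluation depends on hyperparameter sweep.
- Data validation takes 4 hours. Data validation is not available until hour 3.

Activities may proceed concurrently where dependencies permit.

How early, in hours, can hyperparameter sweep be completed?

14

After its own release at hour 3, data validation can start at hour 3 and finishes at hour 7.
Train/test split waits on data validation (finishes hour 7), so it starts at hour 7 and finishes at 7 + 4 = hour 11.
Hyperparameter sweep has to wait for train/test split (finishes hour 11, plus 2-hour gap → hour 13); data validation (finishes hour 7). The latest of these is hour 13, so hyperparameter sweep runs hour 13 to 13 + 1 = hour 14.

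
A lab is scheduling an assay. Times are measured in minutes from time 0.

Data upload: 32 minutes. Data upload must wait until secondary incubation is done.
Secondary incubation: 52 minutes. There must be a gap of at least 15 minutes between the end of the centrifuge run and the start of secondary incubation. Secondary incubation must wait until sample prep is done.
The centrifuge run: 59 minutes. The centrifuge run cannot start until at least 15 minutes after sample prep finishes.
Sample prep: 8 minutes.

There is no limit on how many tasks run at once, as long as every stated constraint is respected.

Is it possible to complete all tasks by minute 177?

No

Sample prep has no prerequisites, so it starts at minute 0 and finishes at minute 8.
After sample prep (finishes minute 8, plus 15-minute gap → minute 23), the centrifuge run can start at minute 23 and finishes at minute 82.
Secondary incubation cannot start until the centrifuge run (finishes minute 82, plus 15-minute gap → minute 97); sample prep (finishes minute 8). The controlling bound is minute 97, so secondary incubation finishes at 97 + 52 = minute 149.
Data upload waits on secondary incubation (finishes minute 149), so it starts at minute 149 and finishes at 149 + 32 = minute 181.
The earliest everything can be done is minute 181, which is after the deadline of 177, so it is not possible.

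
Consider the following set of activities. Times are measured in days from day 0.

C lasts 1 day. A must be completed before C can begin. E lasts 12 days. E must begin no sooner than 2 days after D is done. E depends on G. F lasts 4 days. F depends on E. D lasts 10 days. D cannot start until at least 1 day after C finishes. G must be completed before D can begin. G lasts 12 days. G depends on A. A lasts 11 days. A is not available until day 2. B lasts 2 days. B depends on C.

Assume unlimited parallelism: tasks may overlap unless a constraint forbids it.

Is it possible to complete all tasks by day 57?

A cannot begin until its own release at day 2. It runs from day 2 to 2 + 11 = day 13.
G cannot begin until A (finishes day 13). It runs from day 13 to 13 + 12 = day 25.
C waits on A (finishes day 13), so it starts at day 13 and finishes at 13 + 1 = day 14.
D needs all of C (finishes day 14, plus 1-day gap → day 15); G (finishes day 25). That puts its earliest start at day 25; it finishes at 25 + 10 = day 35.
For E: D (finishes day 35, plus 2-day gap → day 37); G (finishes day 25). Taking the maximum gives a start of day 37, and it finishes at 37 + 12 = day 49.
F waits on E (finishes day 49), so it starts at day 49 and finishes at 49 + 4 = day 53.
B waits on C (finishes day 14), so it starts at day 14 and finishes at 14 + 2 = day 16.
Every task is finished by day 53, which is no later than the deadline of 57, so the schedule is feasible.

Yes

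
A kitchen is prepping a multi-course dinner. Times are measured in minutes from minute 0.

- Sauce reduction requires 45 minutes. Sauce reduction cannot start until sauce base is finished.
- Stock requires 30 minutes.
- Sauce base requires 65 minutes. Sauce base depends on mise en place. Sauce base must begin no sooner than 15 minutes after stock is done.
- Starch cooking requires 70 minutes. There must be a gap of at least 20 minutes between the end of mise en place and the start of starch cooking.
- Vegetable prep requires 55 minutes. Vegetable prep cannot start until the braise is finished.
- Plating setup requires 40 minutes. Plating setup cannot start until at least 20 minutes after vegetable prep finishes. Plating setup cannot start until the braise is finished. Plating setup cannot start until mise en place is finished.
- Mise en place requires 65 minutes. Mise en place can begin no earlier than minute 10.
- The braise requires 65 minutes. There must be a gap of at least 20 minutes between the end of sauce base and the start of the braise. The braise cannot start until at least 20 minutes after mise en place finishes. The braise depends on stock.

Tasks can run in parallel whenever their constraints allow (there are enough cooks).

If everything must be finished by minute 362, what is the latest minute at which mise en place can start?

32

Plating setup has no dependents, so it just needs to finish by minute 362. Starting by 362 − 40 = minute 322 achieves that.
Since plating setup (must start by minute 322, minus 20-minute gap → minute 302) depends on it, vegetable prep must finish by minute 302. Backing off its 55-minute duration gives a latest start of minute 247.
For the braise: vegetable prep (must start by minute 247); plating setup (must start by minute 322). The most restrictive is minute 247; with a 65-minute duration, the braise must start by minute 182.
To finish by minute 362, sauce reduction (duration 45) must start no later than minute 317.
Sauce base must finish in time for the braise (must start by minute 182, minus 20-minute gap → minute 162); sauce reduction (must start by minute 317). The tightest is minute 162, so sauce base must start by 162 − 65 = minute 97.
Nothing follows starch cooking; the deadline of minute 362 is its only limit. It must start by 362 − 70 = minute 292.
Mise en place must finish in time for sauce base (must start by minute 97); the braise (must start by minute 182, minus 20-minute gap → minute 162); starch cooking (must start by minute 292, minus 20-minute gap → minute 272); plating setup (must start by minute 322). The tightest is minute 97, so mise en place must start by 97 − 65 = minute 32.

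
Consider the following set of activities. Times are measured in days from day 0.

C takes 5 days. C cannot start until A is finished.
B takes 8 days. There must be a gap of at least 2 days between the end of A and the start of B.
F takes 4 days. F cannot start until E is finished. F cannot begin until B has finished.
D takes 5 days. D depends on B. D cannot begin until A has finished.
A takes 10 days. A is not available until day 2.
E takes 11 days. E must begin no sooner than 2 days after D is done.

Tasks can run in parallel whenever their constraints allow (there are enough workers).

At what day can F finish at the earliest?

44

A cannot begin until its own release at day 2. It runs from day 2 to 2 + 10 = day 12.
B waits on A (finishes day 12, plus 2-day gap → day 14), so it starts at day 14 and finishes at 14 + 8 = day 22.
D needs all of B (finishes day 22); A (finishes day 12). That puts its earliest start at day 22; it finishes at 22 + 5 = day 27.
E waits on D (finishes day 27, plus 2-day gap → day 29), so it starts at day 29 and finishes at 29 + 11 = day 40.
F cannot start until E (finishes day 40); B (finishes day 22). The controlling bound is day 40, so F finishes at 40 + 4 = day 44.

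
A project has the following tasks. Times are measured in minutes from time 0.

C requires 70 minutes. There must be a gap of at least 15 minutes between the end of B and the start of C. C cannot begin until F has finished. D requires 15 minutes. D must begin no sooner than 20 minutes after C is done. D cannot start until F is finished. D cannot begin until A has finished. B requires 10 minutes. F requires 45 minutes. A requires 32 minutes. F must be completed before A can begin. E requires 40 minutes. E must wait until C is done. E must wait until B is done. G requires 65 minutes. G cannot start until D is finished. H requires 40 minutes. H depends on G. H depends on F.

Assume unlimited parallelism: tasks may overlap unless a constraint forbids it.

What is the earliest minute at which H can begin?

F has no prerequisites, so it starts at minute 0 and finishes at minute 45.
A waits on F (finishes minute 45), so it starts at minute 45 and finishes at 45 + 32 = minute 77.
B can start immediately at minute 0; it finishes at minute 10.
For C: B (finishes minute 10, plus 15-minute gap → minute 25); F (finishes minute 45). Taking the maximum gives a start of minute 45, and it finishes at 45 + 70 = minute 115.
D needs all of C (finishes minute 115, plus 20-minute gap → minute 135); F (finishes minute 45); A (finishes minute 77). That puts its earliest start at minute 135; it finishes at 135 + 15 = minute 150.
G cannot begin until D (finishes minute 150). It runs from minute 150 to 150 + 65 = minute 215.
H waits on G (finishes minute 215); F (finishes minute 45). The latest of these is minute 215, which is the earliest H can start.

215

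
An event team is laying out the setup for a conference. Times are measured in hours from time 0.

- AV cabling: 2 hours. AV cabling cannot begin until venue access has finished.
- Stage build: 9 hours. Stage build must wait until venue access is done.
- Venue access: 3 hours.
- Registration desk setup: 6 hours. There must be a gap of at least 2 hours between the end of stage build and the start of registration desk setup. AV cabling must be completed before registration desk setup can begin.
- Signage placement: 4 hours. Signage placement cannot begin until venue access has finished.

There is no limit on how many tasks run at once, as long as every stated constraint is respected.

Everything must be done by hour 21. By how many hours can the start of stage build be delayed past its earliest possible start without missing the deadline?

1

Venue access has no prerequisites, so it starts at hour 0 and finishes at hour 3.
Stage build cannot begin until venue access (finishes hour 3). It runs from hour 3 to 3 + 9 = hour 12.

Working backward from the deadline:
Nothing follows registration desk setup; the deadline of hour 21 is its only limit. It must start by 21 − 6 = hour 15.
Since registration desk setup (must start by hour 15, minus 2-hour gap → hour 13) depends on it, stage build must finish by hour 13. Backing off its 9-hour duration gives a latest start of hour 4.
So stage build can start as early as hour 3 and as late as hour 4, giving 4 − 3 = 1 hour of slack.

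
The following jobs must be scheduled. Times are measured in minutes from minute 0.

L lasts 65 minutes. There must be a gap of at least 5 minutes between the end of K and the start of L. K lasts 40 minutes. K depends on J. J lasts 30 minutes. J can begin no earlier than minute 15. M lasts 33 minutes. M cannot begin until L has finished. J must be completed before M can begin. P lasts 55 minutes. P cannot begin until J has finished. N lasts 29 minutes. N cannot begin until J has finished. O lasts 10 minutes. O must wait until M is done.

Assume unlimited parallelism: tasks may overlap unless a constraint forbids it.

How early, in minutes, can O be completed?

198

After its own release at minute 15, J can start at minute 15 and finishes at minute 45.
K waits on J (finishes minute 45), so it starts at minute 45 and finishes at 45 + 40 = minute 85.
L cannot begin until K (finishes minute 85, plus 5-minute gap → minute 90). It runs from minute 90 to 90 + 65 = minute 155.
For M: L (finishes minute 155); J (finishes minute 45). Taking the maximum gives a start of minute 155, and it finishes at 155 + 33 = minute 188.
O cannot begin until M (finishes minute 188). It runs from minute 188 to 188 + 10 = minute 198.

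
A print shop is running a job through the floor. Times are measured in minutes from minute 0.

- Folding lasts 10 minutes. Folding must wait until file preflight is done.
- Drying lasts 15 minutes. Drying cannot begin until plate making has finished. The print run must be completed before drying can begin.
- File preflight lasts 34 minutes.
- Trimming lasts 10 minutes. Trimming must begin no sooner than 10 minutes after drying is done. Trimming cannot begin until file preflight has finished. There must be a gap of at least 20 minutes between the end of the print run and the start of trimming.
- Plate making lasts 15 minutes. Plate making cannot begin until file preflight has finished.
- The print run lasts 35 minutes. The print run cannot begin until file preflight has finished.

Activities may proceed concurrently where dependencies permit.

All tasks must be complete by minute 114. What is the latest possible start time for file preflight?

10

Trimming has no dependents, so it just needs to finish by minute 114. Starting by 114 − 10 = minute 104 achieves that.
Drying has to be done before trimming (must start by minute 104, minus 10-minute gap → minute 94). That means finishing by minute 94, i.e. starting by 94 − 15 = minute 79.
Plate making must finish before drying (must start by minute 79). With a 15-minute duration, plate making must start by 79 − 15 = minute 64.
For the print run: drying (must start by minute 79); trimming (must start by minute 104, minus 20-minute gap → minute 84). The most restrictive is minute 79; with a 35-minute duration, the print run must start by minute 44.
Folding has no dependents, so it just needs to finish by minute 114. Starting by 114 − 10 = minute 104 achieves that.
File preflight feeds plate making (must start by minute 64); the print run (must start by minute 44); trimming (must start by minute 104); folding (must start by minute 104). Taking the minimum, file preflight must finish by minute 44 and start by 44 − 34 = minute 10.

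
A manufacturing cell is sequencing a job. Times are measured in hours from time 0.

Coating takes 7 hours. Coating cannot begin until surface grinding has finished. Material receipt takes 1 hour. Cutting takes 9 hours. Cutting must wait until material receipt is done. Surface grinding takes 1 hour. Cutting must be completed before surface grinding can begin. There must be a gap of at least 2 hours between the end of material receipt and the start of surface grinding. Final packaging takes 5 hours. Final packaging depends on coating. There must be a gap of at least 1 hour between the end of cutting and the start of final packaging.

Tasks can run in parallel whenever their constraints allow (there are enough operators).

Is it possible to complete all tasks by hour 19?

No

Material receipt can start immediately at hour 0; it finishes at hour 1.
Cutting waits on material receipt (finishes hour 1), so it starts at hour 1 and finishes at 1 + 9 = hour 10.
Surface grinding cannot start until cutting (finishes hour 10); material receipt (finishes hour 1, plus 2-hour gap → hour 3). The controlling bound is hour 10, so surface grinding finishes at 10 + 1 = hour 11.
After surface grinding (finishes hour 11), coating can start at hour 11 and finishes at hour 18.
Final packaging cannot start until coating (finishes hour 18); cutting (finishes hour 10, plus 1-hour gap → hour 11). The controlling bound is hour 18, so final packaging finishes at 18 + 5 = hour 23.
The earliest everything can be done is hour 23, which is after the deadline of 19, so it is not possible.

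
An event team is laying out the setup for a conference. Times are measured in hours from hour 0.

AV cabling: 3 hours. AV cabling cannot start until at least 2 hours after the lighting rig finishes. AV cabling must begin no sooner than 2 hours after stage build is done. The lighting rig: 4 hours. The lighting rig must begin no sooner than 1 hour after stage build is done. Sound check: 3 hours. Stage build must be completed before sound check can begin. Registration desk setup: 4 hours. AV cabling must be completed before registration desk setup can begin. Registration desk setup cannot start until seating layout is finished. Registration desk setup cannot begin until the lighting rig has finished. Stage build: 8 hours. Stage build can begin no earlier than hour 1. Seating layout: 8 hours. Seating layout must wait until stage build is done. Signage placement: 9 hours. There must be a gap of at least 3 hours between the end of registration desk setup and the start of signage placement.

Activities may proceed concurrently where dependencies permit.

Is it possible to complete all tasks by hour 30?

After its own release at hour 1, stage build can start at hour 1 and finishes at hour 9.
Sound check waits on stage build (finishes hour 9), so it starts at hour 9 and finishes at 9 + 3 = hour 12.
Seating layout waits on stage build (finishes hour 9), so it starts at hour 9 and finishes at 9 + 8 = hour 17.
The lighting rig cannot begin until stage build (finishes hour 9, plus 1-hour gap → hour 10). It runs from hour 10 to 10 + 4 = hour 14.
AV cabling has to wait for the lighting rig (finishes hour 14, plus 2-hour gap → hour 16); stage build (finishes hour 9, plus 2-hour gap → hour 11). The latest of these is hour 16, so AV cabling runs hour 16 to 16 + 3 = hour 19.
For registration desk setup: AV cabling (finishes hour 19); seating layout (finishes hour 17); the lighting rig (finishes hour 14). Taking the maximum gives a start of hour 19, and it finishes at 19 + 4 = hour 23.
After registration desk setup (finishes hour 23, plus 3-hour gap → hour 26), signage placement can start at hour 26 and finishes at hour 35.
The earliest everything can be done is hour 35, which is after the deadline of 30, so it is not possible.

No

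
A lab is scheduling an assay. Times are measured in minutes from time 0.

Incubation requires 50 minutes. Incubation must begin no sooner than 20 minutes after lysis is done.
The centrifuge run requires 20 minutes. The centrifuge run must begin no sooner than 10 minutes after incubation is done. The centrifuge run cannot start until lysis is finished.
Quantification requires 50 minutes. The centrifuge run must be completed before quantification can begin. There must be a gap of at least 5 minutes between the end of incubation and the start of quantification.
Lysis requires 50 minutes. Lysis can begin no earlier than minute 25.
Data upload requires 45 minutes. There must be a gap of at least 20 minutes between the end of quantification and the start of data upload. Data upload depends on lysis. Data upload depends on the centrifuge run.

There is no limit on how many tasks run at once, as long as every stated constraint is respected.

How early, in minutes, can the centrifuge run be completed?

Lysis cannot begin until its own release at minute 25. It runs from minute 25 to 25 + 50 = minute 75.
Incubation cannot begin until lysis (finishes minute 75, plus 20-minute gap → minute 95). It runs from minute 95 to 95 + 50 = minute 145.
The centrifuge run needs all of incubation (finishes minute 145, plus 10-minute gap → minute 155); lysis (finishes minute 75). That puts its earliest start at minute 155; it finishes at 155 + 20 = minute 175.

175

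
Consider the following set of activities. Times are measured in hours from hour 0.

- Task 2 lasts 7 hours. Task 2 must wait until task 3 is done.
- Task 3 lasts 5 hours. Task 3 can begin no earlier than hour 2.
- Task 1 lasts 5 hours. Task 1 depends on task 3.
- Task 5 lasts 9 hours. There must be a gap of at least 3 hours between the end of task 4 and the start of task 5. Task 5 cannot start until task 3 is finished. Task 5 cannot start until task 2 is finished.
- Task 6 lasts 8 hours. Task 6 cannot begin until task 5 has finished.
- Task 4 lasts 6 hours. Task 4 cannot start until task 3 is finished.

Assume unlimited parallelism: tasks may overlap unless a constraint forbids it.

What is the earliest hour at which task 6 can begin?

25

Task 3 waits on its own release at hour 2, so it starts at hour 2 and finishes at 2 + 5 = hour 7.
Task 4 waits on task 3 (finishes hour 7), so it starts at hour 7 and finishes at 7 + 6 = hour 13.
Task 2 cannot begin until task 3 (finishes hour 7). It runs from hour 7 to 7 + 7 = hour 14.
Task 5 cannot start until task 4 (finishes hour 13, plus 3-hour gap → hour 16); task 3 (finishes hour 7); task 2 (finishes hour 14). The controlling bound is hour 16, so task 5 finishes at 16 + 9 = hour 25.
Task 6 waits on task 5 (finishes hour 25), so the earliest it can start is hour 25.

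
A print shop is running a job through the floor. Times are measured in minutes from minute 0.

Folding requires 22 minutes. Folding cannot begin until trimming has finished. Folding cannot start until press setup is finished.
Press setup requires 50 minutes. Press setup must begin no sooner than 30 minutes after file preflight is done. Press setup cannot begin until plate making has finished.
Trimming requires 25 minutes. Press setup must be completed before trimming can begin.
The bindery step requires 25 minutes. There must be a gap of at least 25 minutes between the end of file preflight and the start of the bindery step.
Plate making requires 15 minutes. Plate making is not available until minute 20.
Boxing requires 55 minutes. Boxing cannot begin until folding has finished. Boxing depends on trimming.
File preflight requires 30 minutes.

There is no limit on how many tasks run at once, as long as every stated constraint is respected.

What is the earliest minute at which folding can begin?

Plate making waits on its own release at minute 20, so it starts at minute 20 and finishes at 20 + 15 = minute 35.
File preflight can start immediately at minute 0; it finishes at minute 30.
Press setup cannot start until file preflight (finishes minute 30, plus 30-minute gap → minute 60); plate making (finishes minute 35). The controlling bound is minute 60, so press setup finishes at 60 + 50 = minute 110.
Trimming waits on press setup (finishes minute 110), so it starts at minute 110 and finishes at 110 + 25 = minute 135.
Folding waits on trimming (finishes minute 135); press setup (finishes minute 110). The latest of these is minute 135, which is the earliest folding can start.

135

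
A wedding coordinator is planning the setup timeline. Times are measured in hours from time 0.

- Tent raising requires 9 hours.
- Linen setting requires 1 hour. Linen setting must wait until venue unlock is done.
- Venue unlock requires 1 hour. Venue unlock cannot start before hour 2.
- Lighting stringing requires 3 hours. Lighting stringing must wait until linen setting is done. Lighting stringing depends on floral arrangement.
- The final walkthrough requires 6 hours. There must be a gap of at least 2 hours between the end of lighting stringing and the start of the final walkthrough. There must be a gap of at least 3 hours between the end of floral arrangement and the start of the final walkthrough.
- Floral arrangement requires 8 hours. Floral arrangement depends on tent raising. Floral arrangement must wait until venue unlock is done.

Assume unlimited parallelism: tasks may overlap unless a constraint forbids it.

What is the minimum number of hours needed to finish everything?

28

Tent raising can start immediately at hour 0; it finishes at hour 9.
Venue unlock cannot begin until its own release at hour 2. It runs from hour 2 to 2 + 1 = hour 3.
Floral arrangement has to wait for tent raising (finishes hour 9); venue unlock (finishes hour 3). The latest of these is hour 9, so floral arrangement runs hour 9 to 9 + 8 = hour 17.
After venue unlock (finishes hour 3), linen setting can start at hour 3 and finishes at hour 4.
Lighting stringing needs all of linen setting (finishes hour 4); floral arrangement (finishes hour 17). That puts its earliest start at hour 17; it finishes at 17 + 3 = hour 20.
The final walkthrough needs all of lighting stringing (finishes hour 20, plus 2-hour gap → hour 22); floral arrangement (finishes hour 17, plus 3-hour gap → hour 20). That puts its earliest start at hour 22; it finishes at 22 + 6 = hour 28.
All tasks are finished once the last one completes. Finish times: Venue unlock at 3, Tent raising at 9, Linen setting at 4, Floral arrangement at 17, Lighting stringing at 20, The final walkthrough at 28. The latest is hour 28.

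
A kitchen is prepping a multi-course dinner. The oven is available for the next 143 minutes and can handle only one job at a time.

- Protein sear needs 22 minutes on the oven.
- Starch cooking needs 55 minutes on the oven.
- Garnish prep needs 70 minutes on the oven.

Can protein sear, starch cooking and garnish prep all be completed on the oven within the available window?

No

Running back to back, the jobs need 22 + 55 + 70 = 147 minutes on the oven.
Since 147 > 143, they cannot all fit.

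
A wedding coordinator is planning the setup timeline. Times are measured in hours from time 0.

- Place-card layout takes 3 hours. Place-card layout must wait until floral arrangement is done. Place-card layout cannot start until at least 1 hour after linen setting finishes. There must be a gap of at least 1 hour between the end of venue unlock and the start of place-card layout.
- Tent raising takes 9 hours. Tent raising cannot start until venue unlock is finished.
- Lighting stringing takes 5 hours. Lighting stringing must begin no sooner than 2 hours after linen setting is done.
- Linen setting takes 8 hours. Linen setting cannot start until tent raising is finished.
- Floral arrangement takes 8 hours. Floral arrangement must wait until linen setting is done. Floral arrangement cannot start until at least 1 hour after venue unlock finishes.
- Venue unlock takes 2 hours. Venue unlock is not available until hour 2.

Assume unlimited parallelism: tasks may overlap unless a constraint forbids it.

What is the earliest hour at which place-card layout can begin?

29

After its own release at hour 2, venue unlock can start at hour 2 and finishes at hour 4.
After venue unlock (finishes hour 4), tent raising can start at hour 4 and finishes at hour 13.
Linen setting cannot begin until tent raising (finishes hour 13). It runs from hour 13 to 13 + 8 = hour 21.
Floral arrangement needs all of linen setting (finishes hour 21); venue unlock (finishes hour 4, plus 1-hour gap → hour 5). That puts its earliest start at hour 21; it finishes at 21 + 8 = hour 29.
Place-card layout waits on floral arrangement (finishes hour 29); linen setting (finishes hour 21, plus 1-hour gap → hour 22); venue unlock (finishes hour 4, plus 1-hour gap → hour 5). The latest of these is hour 29, which is the earliest place-card layout can start.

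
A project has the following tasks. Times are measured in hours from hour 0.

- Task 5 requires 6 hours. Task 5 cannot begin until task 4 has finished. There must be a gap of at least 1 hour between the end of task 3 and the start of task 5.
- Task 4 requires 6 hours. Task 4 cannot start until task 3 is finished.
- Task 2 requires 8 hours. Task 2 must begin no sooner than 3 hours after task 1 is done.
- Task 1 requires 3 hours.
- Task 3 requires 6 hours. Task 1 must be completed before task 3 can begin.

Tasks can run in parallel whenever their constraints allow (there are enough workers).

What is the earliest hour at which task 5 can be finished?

21

Task 1 can start immediately at hour 0; it finishes at hour 3.
After task 1 (finishes hour 3), task 3 can start at hour 3 and finishes at hour 9.
Task 4 cannot begin until task 3 (finishes hour 9). It runs from hour 9 to 9 + 6 = hour 15.
Task 5 has to wait for task 4 (finishes hour 15); task 3 (finishes hour 9, plus 1-hour gap → hour 10). The latest of these is hour 15, so task 5 runs hour 15 to 15 + 6 = hour 21.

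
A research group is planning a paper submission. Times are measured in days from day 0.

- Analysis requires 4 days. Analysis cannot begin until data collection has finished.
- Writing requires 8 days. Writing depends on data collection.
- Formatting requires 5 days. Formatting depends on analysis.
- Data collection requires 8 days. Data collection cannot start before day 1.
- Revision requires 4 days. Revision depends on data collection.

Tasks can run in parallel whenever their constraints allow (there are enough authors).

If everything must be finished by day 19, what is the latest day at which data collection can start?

Nothing follows formatting; the deadline of day 19 is its only limit. It must start by 19 − 5 = day 14.
Since formatting (must start by day 14) depends on it, analysis must finish by day 14. Backing off its 4-day duration gives a latest start of day 10.
To finish by day 19, writing (duration 8) must start no later than day 11.
To finish by day 19, revision (duration 4) must start no later than day 15.
Data collection feeds analysis (must start by day 10); writing (must start by day 11); revision (must start by day 15). Taking the minimum, data collection must finish by day 10 and start by 10 − 8 = day 2.

2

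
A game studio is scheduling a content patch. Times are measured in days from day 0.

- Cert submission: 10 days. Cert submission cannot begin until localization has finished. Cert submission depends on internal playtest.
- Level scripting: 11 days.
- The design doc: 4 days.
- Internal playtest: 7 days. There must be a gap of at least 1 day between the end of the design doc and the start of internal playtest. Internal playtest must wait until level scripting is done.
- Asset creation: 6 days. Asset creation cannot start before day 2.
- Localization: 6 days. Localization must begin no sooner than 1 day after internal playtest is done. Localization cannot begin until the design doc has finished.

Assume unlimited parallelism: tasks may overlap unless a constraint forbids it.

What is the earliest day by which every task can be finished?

35

Level scripting can start immediately at day 0; it finishes at day 11.
Asset creation waits on its own release at day 2, so it starts at day 2 and finishes at 2 + 6 = day 8.
The design doc can start immediately at day 0; it finishes at day 4.
Internal playtest has to wait for the design doc (finishes day 4, plus 1-day gap → day 5); level scripting (finishes day 11). The latest of these is day 11, so internal playtest runs day 11 to 11 + 7 = day 18.
For localization: internal playtest (finishes day 18, plus 1-day gap → day 19); the design doc (finishes day 4). Taking the maximum gives a start of day 19, and it finishes at 19 + 6 = day 25.
Cert submission cannot start until localization (finishes day 25); internal playtest (finishes day 18). The controlling bound is day 25, so cert submission finishes at 25 + 10 = day 35.
All tasks are finished once the last one completes. Finish times: The design doc at 4, Asset creation at 8, Level scripting at 11, Internal playtest at 18, Localization at 25, Cert submission at 35. The latest is day 35.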